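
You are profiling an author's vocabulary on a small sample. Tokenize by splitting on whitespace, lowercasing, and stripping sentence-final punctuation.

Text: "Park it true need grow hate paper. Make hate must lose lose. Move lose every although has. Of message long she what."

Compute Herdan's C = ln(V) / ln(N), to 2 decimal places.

0.95

N = 22, V = 19.
ln(V) = 2.944439, ln(N) = 3.091042
C = 2.944439 / 3.091042 = 0.95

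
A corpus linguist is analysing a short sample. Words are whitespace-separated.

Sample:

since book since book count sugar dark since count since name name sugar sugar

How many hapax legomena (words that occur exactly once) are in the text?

Frequencies: since:4, sugar:3, book:2, count:2, name:2, dark:1
Hapax (freq=1): dark

1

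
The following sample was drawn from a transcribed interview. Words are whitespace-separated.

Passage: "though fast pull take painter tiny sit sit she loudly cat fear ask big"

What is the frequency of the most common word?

2

Frequencies: sit:2, though:1, fast:1, pull:1, take:1, painter:1, tiny:1, she:1, loudly:1, cat:1, fear:1, ask:1, big:1
Most common: 'sit' with frequency 2.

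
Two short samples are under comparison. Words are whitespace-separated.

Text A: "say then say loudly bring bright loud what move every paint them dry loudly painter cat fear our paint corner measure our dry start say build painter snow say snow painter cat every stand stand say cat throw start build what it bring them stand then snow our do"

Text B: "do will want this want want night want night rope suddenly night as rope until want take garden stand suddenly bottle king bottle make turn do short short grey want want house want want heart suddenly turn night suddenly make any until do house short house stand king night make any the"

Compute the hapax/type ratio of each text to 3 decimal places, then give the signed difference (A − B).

-0.004

A: hapax=9, V=25, ratio=0.360
B: hapax=8, V=22, ratio=0.364
Difference = 0.360 − 0.364 = -0.004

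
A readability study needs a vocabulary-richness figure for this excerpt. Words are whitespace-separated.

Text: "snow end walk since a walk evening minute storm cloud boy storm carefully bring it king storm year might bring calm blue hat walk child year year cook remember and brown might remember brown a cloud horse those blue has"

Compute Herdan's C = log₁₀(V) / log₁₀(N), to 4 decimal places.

0.8935

N = 40, V = 27.
log₁₀(V) = 1.431364, log₁₀(N) = 1.602060
C = 1.431364 / 1.602060 = 0.8935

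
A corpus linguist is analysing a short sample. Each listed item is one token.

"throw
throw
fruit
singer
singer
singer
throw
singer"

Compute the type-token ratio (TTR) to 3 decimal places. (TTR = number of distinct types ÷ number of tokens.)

0.375

N = 8 tokens, V = 3 types.
TTR = V / N = 3 / 8 = 0.375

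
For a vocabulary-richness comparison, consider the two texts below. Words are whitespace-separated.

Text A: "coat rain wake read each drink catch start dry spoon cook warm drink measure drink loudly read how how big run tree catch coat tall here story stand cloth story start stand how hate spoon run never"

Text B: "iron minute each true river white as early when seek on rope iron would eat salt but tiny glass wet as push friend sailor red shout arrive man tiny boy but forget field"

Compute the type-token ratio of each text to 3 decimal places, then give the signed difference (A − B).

TTR(A) = 25/37 = 0.676
TTR(B) = 29/33 = 0.879
Difference = 0.676 − 0.879 = -0.203

-0.203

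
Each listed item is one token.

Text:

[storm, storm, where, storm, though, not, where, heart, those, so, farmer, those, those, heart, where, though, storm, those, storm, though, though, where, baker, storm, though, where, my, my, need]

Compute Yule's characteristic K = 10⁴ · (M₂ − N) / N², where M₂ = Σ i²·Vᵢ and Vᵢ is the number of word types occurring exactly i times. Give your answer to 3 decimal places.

1022.592

Frequencies: storm:6, where:5, though:5, those:4, heart:2, my:2, not:1, so:1, farmer:1, baker:1, need:1
N = 29. Frequency spectrum: V_1=5, V_2=2, V_4=1, V_5=2, V_6=1
M₂ = 1²·5 + 2²·2 + 4²·1 + 5²·2 + 6²·1 = 115
K = 10000 × (115 − 29) / 29² = 1022.592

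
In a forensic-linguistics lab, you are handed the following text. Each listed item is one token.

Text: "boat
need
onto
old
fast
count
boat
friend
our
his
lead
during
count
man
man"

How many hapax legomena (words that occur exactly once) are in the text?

Frequencies: boat:2, count:2, man:2, need:1, onto:1, old:1, fast:1, friend:1, our:1, his:1, lead:1, during:1
Hapax (freq=1): during, fast, friend, his, lead, need, old, onto, our

9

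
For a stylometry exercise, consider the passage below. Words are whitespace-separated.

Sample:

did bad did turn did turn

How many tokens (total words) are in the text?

Tokens: did, bad, did, turn, did, turn
N = 6

6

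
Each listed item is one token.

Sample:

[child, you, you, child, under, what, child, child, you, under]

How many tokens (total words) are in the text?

10

Tokens: child, you, you, child, under, what, child, child, you, under
N = 10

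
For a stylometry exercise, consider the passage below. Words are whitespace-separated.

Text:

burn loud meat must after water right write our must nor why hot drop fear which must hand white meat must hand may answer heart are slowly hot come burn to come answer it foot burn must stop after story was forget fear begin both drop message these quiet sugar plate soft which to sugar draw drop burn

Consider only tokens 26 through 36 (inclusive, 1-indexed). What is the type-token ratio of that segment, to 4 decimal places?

Segment tokens 26–36: are, slowly, hot, come, burn, to, come, answer, it, foot, burn
Segment N = 11, segment V = 9.
TTR = 9 / 11 = 0.8182

0.8182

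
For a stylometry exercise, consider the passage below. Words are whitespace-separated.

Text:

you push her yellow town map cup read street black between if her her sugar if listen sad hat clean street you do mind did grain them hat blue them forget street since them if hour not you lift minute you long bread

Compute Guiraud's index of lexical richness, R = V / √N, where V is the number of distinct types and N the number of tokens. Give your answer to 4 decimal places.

4.7275

N = 43, V = 31.
√N = 6.557439
R = 31 / 6.557439 = 4.7275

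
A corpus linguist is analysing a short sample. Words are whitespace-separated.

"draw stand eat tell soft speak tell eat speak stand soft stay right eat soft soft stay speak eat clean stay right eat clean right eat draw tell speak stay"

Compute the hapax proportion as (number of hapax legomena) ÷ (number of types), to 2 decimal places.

Frequencies: eat:6, soft:4, speak:4, stay:4, tell:3, right:3, draw:2, stand:2, clean:2
Hapax count = 0; type count = 9.
Ratio = 0 / 9 = 0.00

0.00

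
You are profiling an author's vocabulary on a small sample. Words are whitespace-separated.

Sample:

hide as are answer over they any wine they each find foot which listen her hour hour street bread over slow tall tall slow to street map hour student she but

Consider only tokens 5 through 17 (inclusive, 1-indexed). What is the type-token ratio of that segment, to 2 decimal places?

0.85

Segment tokens 5–17: over, they, any, wine, they, each, find, foot, which, listen, her, hour, hour
Segment N = 13, segment V = 11.
TTR = 11 / 13 = 0.85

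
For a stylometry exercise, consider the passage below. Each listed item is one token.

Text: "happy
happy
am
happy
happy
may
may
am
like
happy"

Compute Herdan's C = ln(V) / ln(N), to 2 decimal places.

N = 10, V = 4.
ln(V) = 1.386294, ln(N) = 2.302585
C = 1.386294 / 2.302585 = 0.60

0.60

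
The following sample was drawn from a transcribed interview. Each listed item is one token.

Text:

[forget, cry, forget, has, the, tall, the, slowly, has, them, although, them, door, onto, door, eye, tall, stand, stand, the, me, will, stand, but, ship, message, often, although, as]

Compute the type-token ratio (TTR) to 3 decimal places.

0.655

N = 29 tokens, V = 19 types.
TTR = V / N = 19 / 29 = 0.655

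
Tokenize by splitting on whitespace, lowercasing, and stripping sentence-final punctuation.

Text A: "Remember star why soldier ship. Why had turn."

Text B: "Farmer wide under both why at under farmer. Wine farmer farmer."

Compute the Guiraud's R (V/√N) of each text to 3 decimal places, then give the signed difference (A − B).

A: V=7, N=8, R=2.475
B: V=7, N=11, R=2.111
Difference = 2.475 − 2.111 = 0.364

0.364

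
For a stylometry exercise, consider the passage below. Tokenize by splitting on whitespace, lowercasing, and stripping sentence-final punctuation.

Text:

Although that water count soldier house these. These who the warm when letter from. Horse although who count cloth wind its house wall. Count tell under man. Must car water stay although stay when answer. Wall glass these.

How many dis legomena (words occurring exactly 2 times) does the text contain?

Frequencies: although:3, count:3, these:3, water:2, house:2, who:2, when:2, wall:2, stay:2, that:1, soldier:1, the:1, warm:1, letter:1, from:1, horse:1, cloth:1, wind:1, its:1, tell:1, … (6 more, each freq 1)
Words with frequency 2: house, stay, wall, water, when, who

6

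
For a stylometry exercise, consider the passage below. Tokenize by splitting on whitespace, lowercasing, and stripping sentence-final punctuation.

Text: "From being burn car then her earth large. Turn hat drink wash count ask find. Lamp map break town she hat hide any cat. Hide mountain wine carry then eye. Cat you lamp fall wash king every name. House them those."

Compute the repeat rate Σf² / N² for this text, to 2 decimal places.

0.03

Frequencies: then:2, hat:2, wash:2, lamp:2, hide:2, cat:2, from:1, being:1, burn:1, car:1, her:1, earth:1, large:1, turn:1, drink:1, count:1, ask:1, find:1, map:1, break:1, … (15 more, each freq 1)
Σf² = 53; N² = 1681
Repeat rate = 53 / 1681 = 0.03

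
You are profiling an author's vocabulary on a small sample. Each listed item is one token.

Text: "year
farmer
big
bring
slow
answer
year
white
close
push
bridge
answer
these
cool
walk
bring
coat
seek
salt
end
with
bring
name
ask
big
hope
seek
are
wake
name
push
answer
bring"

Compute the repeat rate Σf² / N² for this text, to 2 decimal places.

Frequencies: bring:4, answer:3, year:2, big:2, push:2, seek:2, name:2, farmer:1, slow:1, white:1, close:1, bridge:1, these:1, cool:1, walk:1, coat:1, salt:1, end:1, with:1, ask:1, … (3 more, each freq 1)
Σf² = 61; N² = 1089
Repeat rate = 61 / 1089 = 0.06

0.06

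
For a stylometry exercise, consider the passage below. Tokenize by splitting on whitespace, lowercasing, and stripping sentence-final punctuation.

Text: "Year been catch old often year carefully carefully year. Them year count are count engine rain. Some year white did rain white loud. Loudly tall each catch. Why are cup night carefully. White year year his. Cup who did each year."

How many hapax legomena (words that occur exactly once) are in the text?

Frequencies: year:8, carefully:3, white:3, catch:2, count:2, are:2, rain:2, did:2, each:2, cup:2, been:1, old:1, often:1, them:1, engine:1, some:1, loud:1, loudly:1, tall:1, why:1, … (3 more, each freq 1)
Hapax (freq=1): been, engine, his, loud, loudly, night, often, old, some, tall, them, who, why

13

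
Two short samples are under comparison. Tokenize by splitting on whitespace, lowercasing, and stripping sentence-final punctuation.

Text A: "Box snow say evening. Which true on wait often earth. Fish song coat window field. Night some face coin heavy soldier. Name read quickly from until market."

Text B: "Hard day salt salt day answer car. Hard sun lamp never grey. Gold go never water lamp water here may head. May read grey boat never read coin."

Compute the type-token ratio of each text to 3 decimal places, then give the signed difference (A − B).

0.357

TTR(A) = 27/27 = 1.000
TTR(B) = 18/28 = 0.643
Difference = 1.000 − 0.643 = 0.357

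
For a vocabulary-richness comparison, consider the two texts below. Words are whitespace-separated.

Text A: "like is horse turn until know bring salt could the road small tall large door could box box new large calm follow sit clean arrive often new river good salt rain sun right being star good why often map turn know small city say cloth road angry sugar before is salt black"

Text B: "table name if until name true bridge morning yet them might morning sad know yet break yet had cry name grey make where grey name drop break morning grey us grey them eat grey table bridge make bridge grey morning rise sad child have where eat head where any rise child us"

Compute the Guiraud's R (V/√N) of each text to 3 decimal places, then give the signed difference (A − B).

1.802

A: V=39, N=52, R=5.408
B: V=26, N=52, R=3.606
Difference = 5.408 − 3.606 = 1.802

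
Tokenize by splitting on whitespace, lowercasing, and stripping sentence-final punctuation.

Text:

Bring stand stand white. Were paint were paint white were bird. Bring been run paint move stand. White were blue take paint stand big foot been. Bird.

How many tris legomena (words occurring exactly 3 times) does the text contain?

Frequencies: stand:4, were:4, paint:4, white:3, bring:2, bird:2, been:2, run:1, move:1, blue:1, take:1, big:1, foot:1
Words with frequency 3: white

1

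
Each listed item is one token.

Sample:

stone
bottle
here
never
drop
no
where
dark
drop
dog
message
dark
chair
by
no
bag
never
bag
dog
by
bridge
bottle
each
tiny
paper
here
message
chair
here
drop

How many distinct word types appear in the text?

17

Distinct types: {bag, bottle, bridge, by, chair, dark, dog, drop, each, here, message, never, no, paper, stone, tiny, where}
V = 17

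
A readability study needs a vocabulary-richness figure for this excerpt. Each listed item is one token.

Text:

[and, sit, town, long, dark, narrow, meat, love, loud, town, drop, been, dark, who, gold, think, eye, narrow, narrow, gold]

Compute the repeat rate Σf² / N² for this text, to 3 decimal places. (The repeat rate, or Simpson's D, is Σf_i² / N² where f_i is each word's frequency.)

0.080

Frequencies: narrow:3, town:2, dark:2, gold:2, and:1, sit:1, long:1, meat:1, love:1, loud:1, drop:1, been:1, who:1, think:1, eye:1
Σf² = 32; N² = 400
Repeat rate = 32 / 400 = 0.080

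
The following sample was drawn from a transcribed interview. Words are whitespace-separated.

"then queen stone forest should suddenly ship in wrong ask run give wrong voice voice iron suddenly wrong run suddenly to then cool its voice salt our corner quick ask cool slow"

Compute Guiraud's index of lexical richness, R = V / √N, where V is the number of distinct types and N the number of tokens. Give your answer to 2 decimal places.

N = 32, V = 22.
√N = 5.656854
R = 22 / 5.656854 = 3.89

3.89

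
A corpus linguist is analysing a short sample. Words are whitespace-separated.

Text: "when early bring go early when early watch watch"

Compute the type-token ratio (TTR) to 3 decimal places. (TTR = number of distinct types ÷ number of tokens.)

N = 9 tokens, V = 5 types.
TTR = V / N = 5 / 9 = 0.556

0.556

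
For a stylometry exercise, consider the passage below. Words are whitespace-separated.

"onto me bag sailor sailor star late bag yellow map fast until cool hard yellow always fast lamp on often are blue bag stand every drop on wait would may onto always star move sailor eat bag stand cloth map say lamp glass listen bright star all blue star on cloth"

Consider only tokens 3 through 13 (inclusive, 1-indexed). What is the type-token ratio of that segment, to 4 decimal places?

0.8182

Segment tokens 3–13: bag, sailor, sailor, star, late, bag, yellow, map, fast, until, cool
Segment N = 11, segment V = 9.
TTR = 9 / 11 = 0.8182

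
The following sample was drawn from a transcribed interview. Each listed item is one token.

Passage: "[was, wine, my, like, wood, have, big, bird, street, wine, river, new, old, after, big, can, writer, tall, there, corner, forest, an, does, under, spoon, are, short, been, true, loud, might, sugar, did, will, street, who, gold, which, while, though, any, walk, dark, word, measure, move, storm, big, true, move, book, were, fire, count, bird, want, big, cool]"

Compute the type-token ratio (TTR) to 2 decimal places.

N = 58 tokens, V = 50 types.
TTR = V / N = 50 / 58 = 0.86

0.86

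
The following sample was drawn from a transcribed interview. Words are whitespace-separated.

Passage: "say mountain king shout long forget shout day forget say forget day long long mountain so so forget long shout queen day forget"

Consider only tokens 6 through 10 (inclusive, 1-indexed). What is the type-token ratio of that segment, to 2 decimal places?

0.80

Segment tokens 6–10: forget, shout, day, forget, say
Segment N = 5, segment V = 4.
TTR = 4 / 5 = 0.80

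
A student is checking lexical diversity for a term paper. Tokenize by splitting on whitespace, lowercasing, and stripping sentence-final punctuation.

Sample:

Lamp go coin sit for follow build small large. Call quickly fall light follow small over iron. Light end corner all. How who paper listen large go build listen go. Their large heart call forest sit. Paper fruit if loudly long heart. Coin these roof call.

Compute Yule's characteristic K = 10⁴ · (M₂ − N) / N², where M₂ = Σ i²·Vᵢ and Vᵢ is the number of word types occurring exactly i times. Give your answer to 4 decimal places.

170.1323

Frequencies: go:3, large:3, call:3, coin:2, sit:2, follow:2, build:2, small:2, light:2, paper:2, listen:2, heart:2, lamp:1, for:1, quickly:1, fall:1, over:1, iron:1, end:1, corner:1, … (11 more, each freq 1)
N = 46. Frequency spectrum: V_1=19, V_2=9, V_3=3
M₂ = 1²·19 + 2²·9 + 3²·3 = 82
K = 10000 × (82 − 46) / 46² = 170.1323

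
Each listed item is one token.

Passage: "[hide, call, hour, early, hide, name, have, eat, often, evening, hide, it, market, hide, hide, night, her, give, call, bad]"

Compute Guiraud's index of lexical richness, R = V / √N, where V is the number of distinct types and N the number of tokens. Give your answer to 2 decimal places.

3.35

N = 20, V = 15.
√N = 4.472136
R = 15 / 4.472136 = 3.35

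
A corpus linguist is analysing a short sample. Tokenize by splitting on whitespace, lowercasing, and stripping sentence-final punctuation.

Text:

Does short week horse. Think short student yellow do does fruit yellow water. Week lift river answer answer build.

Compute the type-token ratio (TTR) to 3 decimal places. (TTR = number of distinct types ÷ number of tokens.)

0.737

N = 19 tokens, V = 14 types.
TTR = V / N = 14 / 19 = 0.737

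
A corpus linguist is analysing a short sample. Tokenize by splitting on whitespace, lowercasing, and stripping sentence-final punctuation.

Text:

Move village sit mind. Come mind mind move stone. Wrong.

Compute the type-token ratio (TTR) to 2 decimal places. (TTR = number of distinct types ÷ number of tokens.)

N = 10 tokens, V = 7 types.
TTR = V / N = 7 / 10 = 0.70

0.70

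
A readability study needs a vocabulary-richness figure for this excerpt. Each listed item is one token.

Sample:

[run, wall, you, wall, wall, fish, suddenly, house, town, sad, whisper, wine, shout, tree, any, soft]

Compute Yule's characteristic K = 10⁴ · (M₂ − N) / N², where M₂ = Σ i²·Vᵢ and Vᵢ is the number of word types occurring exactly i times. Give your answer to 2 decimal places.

234.38

Frequencies: wall:3, run:1, you:1, fish:1, suddenly:1, house:1, town:1, sad:1, whisper:1, wine:1, shout:1, tree:1, any:1, soft:1
N = 16. Frequency spectrum: V_1=13, V_3=1
M₂ = 1²·13 + 3²·1 = 22
K = 10000 × (22 − 16) / 16² = 234.38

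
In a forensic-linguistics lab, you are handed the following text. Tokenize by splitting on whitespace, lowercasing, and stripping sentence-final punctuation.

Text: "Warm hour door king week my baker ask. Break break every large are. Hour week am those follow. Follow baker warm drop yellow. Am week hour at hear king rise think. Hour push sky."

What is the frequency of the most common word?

Frequencies: hour:4, week:3, warm:2, king:2, baker:2, break:2, am:2, follow:2, door:1, my:1, ask:1, every:1, large:1, are:1, those:1, drop:1, yellow:1, at:1, hear:1, rise:1, … (3 more, each freq 1)
Most common: 'hour' with frequency 4.

4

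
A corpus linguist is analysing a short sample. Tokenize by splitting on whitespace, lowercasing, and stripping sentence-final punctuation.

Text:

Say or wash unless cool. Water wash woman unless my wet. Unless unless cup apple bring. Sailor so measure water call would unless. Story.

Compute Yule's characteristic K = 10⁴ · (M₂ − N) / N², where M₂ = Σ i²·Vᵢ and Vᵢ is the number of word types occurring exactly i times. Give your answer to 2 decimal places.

416.67

Frequencies: unless:5, wash:2, water:2, say:1, or:1, cool:1, woman:1, my:1, wet:1, cup:1, apple:1, bring:1, sailor:1, so:1, measure:1, call:1, would:1, story:1
N = 24. Frequency spectrum: V_1=15, V_2=2, V_5=1
M₂ = 1²·15 + 2²·2 + 5²·1 = 48
K = 10000 × (48 − 24) / 24² = 416.67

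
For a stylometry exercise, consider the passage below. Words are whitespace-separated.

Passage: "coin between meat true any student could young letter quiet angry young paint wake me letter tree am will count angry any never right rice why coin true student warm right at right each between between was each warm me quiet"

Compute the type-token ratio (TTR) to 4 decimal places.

0.6341

N = 41 tokens, V = 26 types.
TTR = V / N = 26 / 41 = 0.6341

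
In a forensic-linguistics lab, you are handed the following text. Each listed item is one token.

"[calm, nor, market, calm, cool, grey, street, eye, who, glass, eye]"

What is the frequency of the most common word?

2

Frequencies: calm:2, eye:2, nor:1, market:1, cool:1, grey:1, street:1, who:1, glass:1
Most common: 'calm' with frequency 2.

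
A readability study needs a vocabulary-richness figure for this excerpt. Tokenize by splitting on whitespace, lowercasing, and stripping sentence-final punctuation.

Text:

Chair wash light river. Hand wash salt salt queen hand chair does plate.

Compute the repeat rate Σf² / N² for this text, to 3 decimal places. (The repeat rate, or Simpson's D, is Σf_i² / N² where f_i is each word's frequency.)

Frequencies: chair:2, wash:2, hand:2, salt:2, light:1, river:1, queen:1, does:1, plate:1
Σf² = 21; N² = 169
Repeat rate = 21 / 169 = 0.124

0.124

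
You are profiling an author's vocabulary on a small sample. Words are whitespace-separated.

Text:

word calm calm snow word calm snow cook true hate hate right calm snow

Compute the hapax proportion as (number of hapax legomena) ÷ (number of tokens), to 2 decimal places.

0.21

Frequencies: calm:4, snow:3, word:2, hate:2, cook:1, true:1, right:1
Hapax count = 3; token count = 14.
Ratio = 3 / 14 = 0.21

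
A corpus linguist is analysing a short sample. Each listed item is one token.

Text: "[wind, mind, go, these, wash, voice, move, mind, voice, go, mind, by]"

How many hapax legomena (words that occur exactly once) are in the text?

Frequencies: mind:3, go:2, voice:2, wind:1, these:1, wash:1, move:1, by:1
Hapax (freq=1): by, move, these, wash, wind

5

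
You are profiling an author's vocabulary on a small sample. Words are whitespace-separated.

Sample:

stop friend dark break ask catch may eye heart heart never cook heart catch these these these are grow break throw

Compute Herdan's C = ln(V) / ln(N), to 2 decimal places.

N = 21, V = 15.
ln(V) = 2.708050, ln(N) = 3.044522
C = 2.708050 / 3.044522 = 0.89

0.89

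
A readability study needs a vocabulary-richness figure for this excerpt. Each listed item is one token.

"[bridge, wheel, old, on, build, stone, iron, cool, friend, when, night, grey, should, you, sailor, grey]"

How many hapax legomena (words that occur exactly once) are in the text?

14

Frequencies: grey:2, bridge:1, wheel:1, old:1, on:1, build:1, stone:1, iron:1, cool:1, friend:1, when:1, night:1, should:1, you:1, sailor:1
Hapax (freq=1): bridge, build, cool, friend, iron, night, old, on, sailor, should, stone, wheel, when, you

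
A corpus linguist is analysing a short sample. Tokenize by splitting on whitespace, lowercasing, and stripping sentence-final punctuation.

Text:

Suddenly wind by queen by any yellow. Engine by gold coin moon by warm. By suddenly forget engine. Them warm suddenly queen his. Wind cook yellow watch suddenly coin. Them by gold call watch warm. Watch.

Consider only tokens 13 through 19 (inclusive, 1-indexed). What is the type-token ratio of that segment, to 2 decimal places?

Segment tokens 13–19: by, warm, by, suddenly, forget, engine, them
Segment N = 7, segment V = 6.
TTR = 6 / 7 = 0.86

0.86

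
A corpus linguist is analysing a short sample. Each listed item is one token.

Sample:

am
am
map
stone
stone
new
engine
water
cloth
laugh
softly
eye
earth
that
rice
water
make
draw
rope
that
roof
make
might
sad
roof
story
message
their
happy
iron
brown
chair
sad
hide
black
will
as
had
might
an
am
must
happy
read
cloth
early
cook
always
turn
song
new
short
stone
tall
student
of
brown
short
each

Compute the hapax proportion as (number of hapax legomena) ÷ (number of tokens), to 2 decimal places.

Frequencies: am:3, stone:3, new:2, water:2, cloth:2, that:2, make:2, roof:2, might:2, sad:2, happy:2, brown:2, short:2, map:1, engine:1, laugh:1, softly:1, eye:1, earth:1, rice:1, … (24 more, each freq 1)
Hapax count = 31; token count = 59.
Ratio = 31 / 59 = 0.53

0.53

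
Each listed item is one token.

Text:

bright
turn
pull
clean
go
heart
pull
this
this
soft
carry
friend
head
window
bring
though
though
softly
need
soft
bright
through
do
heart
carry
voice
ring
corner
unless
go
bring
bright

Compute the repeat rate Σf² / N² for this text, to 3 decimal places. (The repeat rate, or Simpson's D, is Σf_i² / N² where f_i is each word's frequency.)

Frequencies: bright:3, pull:2, go:2, heart:2, this:2, soft:2, carry:2, bring:2, though:2, turn:1, clean:1, friend:1, head:1, window:1, softly:1, need:1, through:1, do:1, voice:1, ring:1, … (2 more, each freq 1)
Σf² = 54; N² = 1024
Repeat rate = 54 / 1024 = 0.053

0.053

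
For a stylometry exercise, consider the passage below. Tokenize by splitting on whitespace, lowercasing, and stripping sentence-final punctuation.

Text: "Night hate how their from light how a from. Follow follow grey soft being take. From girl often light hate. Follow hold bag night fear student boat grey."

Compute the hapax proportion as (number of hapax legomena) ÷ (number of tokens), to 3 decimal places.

0.429

Frequencies: from:3, follow:3, night:2, hate:2, how:2, light:2, grey:2, their:1, a:1, soft:1, being:1, take:1, girl:1, often:1, hold:1, bag:1, fear:1, student:1, boat:1
Hapax count = 12; token count = 28.
Ratio = 12 / 28 = 0.429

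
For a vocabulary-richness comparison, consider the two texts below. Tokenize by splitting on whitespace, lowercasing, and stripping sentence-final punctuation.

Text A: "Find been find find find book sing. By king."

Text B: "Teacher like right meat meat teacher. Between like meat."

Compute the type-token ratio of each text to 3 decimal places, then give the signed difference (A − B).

TTR(A) = 6/9 = 0.667
TTR(B) = 5/9 = 0.556
Difference = 0.667 − 0.556 = 0.111

0.111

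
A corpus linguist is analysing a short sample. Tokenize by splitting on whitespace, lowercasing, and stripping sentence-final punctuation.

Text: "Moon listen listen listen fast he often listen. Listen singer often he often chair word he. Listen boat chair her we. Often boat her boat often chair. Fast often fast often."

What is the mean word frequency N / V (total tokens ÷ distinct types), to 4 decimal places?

2.8182

N = 31 tokens, V = 11 types.
Mean frequency = N / V = 31 / 11 = 2.8182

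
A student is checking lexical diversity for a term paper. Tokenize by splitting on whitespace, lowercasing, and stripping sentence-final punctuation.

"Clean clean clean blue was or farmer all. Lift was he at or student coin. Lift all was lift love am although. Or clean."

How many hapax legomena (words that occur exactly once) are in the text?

9

Frequencies: clean:4, was:3, or:3, lift:3, all:2, blue:1, farmer:1, he:1, at:1, student:1, coin:1, love:1, am:1, although:1
Hapax (freq=1): although, am, at, blue, coin, farmer, he, love, student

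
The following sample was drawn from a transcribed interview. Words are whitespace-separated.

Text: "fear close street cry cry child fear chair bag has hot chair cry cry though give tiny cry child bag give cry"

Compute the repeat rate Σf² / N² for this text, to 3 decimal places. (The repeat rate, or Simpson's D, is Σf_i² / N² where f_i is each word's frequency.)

0.128

Frequencies: cry:6, fear:2, child:2, chair:2, bag:2, give:2, close:1, street:1, has:1, hot:1, though:1, tiny:1
Σf² = 62; N² = 484
Repeat rate = 62 / 484 = 0.128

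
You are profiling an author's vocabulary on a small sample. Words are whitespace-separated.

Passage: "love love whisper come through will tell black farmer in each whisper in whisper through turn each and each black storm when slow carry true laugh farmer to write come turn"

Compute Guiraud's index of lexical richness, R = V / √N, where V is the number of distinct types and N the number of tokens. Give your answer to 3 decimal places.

N = 31, V = 20.
√N = 5.567764
R = 20 / 5.567764 = 3.592

3.592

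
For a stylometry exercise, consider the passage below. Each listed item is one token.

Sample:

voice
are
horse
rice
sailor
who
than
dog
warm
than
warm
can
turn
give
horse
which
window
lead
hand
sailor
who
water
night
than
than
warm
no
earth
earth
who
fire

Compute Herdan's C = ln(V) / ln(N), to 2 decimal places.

N = 31, V = 21.
ln(V) = 3.044522, ln(N) = 3.433987
C = 3.044522 / 3.433987 = 0.89

0.89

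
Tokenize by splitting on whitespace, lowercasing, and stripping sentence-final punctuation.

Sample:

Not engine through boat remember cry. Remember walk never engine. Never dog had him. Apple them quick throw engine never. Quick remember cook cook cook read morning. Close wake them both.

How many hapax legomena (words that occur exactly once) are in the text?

Frequencies: engine:3, remember:3, never:3, cook:3, them:2, quick:2, not:1, through:1, boat:1, cry:1, walk:1, dog:1, had:1, him:1, apple:1, throw:1, read:1, morning:1, close:1, wake:1, … (1 more, each freq 1)
Hapax (freq=1): apple, boat, both, close, cry, dog, had, him, morning, not, read, through, throw, wake, walk

15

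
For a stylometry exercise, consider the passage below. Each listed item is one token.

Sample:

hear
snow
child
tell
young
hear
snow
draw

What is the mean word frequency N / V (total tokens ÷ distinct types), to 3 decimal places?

1.333

N = 8 tokens, V = 6 types.
Mean frequency = N / V = 8 / 6 = 1.333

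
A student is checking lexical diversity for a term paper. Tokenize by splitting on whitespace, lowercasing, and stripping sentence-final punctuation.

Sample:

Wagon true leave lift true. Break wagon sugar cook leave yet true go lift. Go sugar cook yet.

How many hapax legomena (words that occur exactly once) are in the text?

1

Frequencies: true:3, wagon:2, leave:2, lift:2, sugar:2, cook:2, yet:2, go:2, break:1
Hapax (freq=1): break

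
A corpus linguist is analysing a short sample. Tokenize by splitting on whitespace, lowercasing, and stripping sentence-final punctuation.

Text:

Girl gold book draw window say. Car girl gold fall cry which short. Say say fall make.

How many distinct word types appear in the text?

12

Distinct types: {book, car, cry, draw, fall, girl, gold, make, say, short, which, window}
V = 12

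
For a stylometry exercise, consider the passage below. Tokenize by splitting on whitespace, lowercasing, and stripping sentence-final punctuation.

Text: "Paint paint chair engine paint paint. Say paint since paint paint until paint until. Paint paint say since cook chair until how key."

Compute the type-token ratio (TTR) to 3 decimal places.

N = 23 tokens, V = 9 types.
TTR = V / N = 9 / 23 = 0.391

0.391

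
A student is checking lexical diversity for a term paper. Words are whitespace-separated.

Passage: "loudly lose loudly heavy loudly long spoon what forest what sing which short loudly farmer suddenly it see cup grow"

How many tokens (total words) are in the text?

Tokens: loudly, lose, loudly, heavy, loudly, long, spoon, what, forest, what, sing, which, short, loudly, farmer, suddenly, it, see, cup, grow
N = 20

20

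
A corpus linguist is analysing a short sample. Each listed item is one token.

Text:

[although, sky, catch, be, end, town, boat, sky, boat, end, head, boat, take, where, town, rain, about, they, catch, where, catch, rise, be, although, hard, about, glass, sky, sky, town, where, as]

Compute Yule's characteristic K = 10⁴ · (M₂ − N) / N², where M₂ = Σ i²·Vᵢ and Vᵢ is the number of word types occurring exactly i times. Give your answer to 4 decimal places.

429.6875

Frequencies: sky:4, catch:3, town:3, boat:3, where:3, although:2, be:2, end:2, about:2, head:1, take:1, rain:1, they:1, rise:1, hard:1, glass:1, as:1
N = 32. Frequency spectrum: V_1=8, V_2=4, V_3=4, V_4=1
M₂ = 1²·8 + 2²·4 + 3²·4 + 4²·1 = 76
K = 10000 × (76 − 32) / 32² = 429.6875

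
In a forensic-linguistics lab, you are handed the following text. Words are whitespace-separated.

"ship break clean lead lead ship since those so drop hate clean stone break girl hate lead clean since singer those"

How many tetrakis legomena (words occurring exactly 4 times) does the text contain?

0

Frequencies: clean:3, lead:3, ship:2, break:2, since:2, those:2, hate:2, so:1, drop:1, stone:1, girl:1, singer:1
Words with frequency 4: (none)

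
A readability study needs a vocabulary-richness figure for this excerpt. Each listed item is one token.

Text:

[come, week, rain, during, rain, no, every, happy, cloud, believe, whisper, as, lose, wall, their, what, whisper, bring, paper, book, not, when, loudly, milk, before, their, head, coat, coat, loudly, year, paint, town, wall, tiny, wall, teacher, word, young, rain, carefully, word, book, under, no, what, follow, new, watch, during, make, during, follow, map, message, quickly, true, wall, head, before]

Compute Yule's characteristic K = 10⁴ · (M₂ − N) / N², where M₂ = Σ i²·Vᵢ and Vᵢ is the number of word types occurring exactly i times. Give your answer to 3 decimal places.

127.778

Frequencies: wall:4, rain:3, during:3, no:2, whisper:2, their:2, what:2, book:2, loudly:2, before:2, head:2, coat:2, word:2, follow:2, come:1, week:1, every:1, happy:1, cloud:1, believe:1, … (22 more, each freq 1)
N = 60. Frequency spectrum: V_1=28, V_2=11, V_3=2, V_4=1
M₂ = 1²·28 + 2²·11 + 3²·2 + 4²·1 = 106
K = 10000 × (106 − 60) / 60² = 127.778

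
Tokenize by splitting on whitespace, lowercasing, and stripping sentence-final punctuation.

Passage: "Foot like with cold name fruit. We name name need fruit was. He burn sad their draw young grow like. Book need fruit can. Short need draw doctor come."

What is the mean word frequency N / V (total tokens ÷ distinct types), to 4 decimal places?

N = 29 tokens, V = 21 types.
Mean frequency = N / V = 29 / 21 = 1.3810

1.3810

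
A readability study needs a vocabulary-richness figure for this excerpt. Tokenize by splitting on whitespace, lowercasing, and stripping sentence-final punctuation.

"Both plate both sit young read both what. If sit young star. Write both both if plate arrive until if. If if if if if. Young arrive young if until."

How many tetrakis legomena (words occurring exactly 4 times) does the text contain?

Frequencies: if:9, both:5, young:4, plate:2, sit:2, arrive:2, until:2, read:1, what:1, star:1, write:1
Words with frequency 4: young

1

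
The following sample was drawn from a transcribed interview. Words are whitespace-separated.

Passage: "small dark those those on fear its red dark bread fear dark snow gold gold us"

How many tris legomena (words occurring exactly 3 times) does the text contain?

1

Frequencies: dark:3, those:2, fear:2, gold:2, small:1, on:1, its:1, red:1, bread:1, snow:1, us:1
Words with frequency 3: dark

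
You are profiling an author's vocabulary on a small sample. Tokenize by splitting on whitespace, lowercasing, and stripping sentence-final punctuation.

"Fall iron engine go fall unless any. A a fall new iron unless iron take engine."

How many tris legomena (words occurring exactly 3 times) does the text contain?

2

Frequencies: fall:3, iron:3, engine:2, unless:2, a:2, go:1, any:1, new:1, take:1
Words with frequency 3: fall, iron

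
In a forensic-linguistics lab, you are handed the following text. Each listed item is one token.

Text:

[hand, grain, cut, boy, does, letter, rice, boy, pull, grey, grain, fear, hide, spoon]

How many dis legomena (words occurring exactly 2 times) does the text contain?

Frequencies: grain:2, boy:2, hand:1, cut:1, does:1, letter:1, rice:1, pull:1, grey:1, fear:1, hide:1, spoon:1
Words with frequency 2: boy, grain

2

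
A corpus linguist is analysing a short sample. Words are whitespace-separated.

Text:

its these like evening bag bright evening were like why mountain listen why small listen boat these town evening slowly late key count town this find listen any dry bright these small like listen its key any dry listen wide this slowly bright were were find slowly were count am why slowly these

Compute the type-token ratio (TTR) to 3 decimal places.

N = 53 tokens, V = 23 types.
TTR = V / N = 23 / 53 = 0.434

0.434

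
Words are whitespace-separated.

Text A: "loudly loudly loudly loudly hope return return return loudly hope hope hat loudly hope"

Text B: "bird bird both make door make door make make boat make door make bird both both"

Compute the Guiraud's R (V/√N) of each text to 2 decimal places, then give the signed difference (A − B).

A: V=4, N=14, R=1.07
B: V=5, N=16, R=1.25
Difference = 1.07 − 1.25 = -0.18

-0.18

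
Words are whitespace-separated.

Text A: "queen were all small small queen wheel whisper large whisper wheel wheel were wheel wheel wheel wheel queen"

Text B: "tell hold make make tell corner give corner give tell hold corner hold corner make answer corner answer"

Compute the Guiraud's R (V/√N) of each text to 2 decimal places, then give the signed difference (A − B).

0.24

A: V=7, N=18, R=1.65
B: V=6, N=18, R=1.41
Difference = 1.65 − 1.41 = 0.24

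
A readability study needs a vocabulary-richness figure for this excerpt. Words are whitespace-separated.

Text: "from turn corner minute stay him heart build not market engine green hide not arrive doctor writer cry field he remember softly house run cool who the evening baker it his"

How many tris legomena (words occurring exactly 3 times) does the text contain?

Frequencies: not:2, from:1, turn:1, corner:1, minute:1, stay:1, him:1, heart:1, build:1, market:1, engine:1, green:1, hide:1, arrive:1, doctor:1, writer:1, cry:1, field:1, he:1, remember:1, … (10 more, each freq 1)
Words with frequency 3: (none)

0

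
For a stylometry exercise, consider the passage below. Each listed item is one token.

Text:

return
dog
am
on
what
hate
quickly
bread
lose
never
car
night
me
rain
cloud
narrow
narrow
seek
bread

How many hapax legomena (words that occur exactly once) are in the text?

15

Frequencies: bread:2, narrow:2, return:1, dog:1, am:1, on:1, what:1, hate:1, quickly:1, lose:1, never:1, car:1, night:1, me:1, rain:1, cloud:1, seek:1
Hapax (freq=1): am, car, cloud, dog, hate, lose, me, never, night, on, quickly, rain, return, seek, what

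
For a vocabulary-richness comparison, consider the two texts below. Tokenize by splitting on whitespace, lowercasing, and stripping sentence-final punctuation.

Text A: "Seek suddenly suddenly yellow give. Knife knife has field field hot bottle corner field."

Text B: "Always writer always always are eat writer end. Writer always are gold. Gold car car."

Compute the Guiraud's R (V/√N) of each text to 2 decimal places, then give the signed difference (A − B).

A: V=10, N=14, R=2.67
B: V=7, N=15, R=1.81
Difference = 2.67 − 1.81 = 0.86

0.86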